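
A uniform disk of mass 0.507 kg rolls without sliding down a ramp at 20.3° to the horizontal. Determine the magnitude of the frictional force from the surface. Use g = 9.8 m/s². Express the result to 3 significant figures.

f ≈ 0.575 N

With I = (1/2)MR², the ratio k = I/(MR²) is 0.5.
Translational: Mg sinθ − f = Ma. Rotational about the CM: fR = Iα = kMRa, so f = kMa.
Combining, a = g sinθ/(1+k) and f = kMa = kMg sinθ/(1+k).
f = 0.5 × 0.507 × 9.8 × sin20.3° / 1.5 ≈ 0.575 N.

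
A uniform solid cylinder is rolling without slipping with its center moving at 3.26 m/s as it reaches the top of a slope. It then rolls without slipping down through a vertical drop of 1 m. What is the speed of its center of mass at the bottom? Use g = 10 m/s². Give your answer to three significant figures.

v ≈ 4.89 m/s

For this body I = (1/2)MR², i.e. k = I/(MR²) = 0.5.
Rolling without slipping gives ω = v/R, so the total kinetic energy is ½Mv² + ½Iω² = ½(1+k)Mv² = (3/4)Mv².
Energy conservation: (3/4)Mv₀² + Mgh = (3/4)Mv², so v² = v₀² + 2gh/(1+k).
v = √(3.26² + 2×10×1/1.5) = √23.96 ≈ 4.89 m/s.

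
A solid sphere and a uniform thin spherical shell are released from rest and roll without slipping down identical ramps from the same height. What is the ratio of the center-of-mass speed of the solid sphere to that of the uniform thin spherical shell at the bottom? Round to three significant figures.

Each satisfies Mgh = ½(1+k)Mv² with k = I/(MR²), so v ∝ 1/√(1+k).
For the solid sphere k = 0.4; for the uniform thin spherical shell k = 2/3.
v₁/v₂ = √((1+k₂)/(1+k₁)) = √(1.667/1.4) ≈ 1.09.

v_ratio ≈ 1.09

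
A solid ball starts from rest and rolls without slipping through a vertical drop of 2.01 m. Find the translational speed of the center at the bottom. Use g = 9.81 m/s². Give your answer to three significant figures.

v ≈ 5.31 m/s

With I = (2/5)MR², the ratio k = I/(MR²) is 0.4.
Since it rolls without slipping, ω = v/R and KE = ½Mv² + ½Iω² = ½(1+k)Mv² = (7/10)Mv².
Energy conservation: Mgh = (7/10)Mv², so v = √(2gh/(1+k)) = √(2 × 9.81 × 2.01 / 1.4) ≈ 5.31 m/s.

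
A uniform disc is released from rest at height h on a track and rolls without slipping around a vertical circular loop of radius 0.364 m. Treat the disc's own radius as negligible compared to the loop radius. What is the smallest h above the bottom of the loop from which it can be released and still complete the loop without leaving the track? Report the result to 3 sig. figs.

h_min ≈ 1.00 m

For this body I = (1/2)MR², i.e. k = I/(MR²) = 0.5.
At the top, contact is just lost when gravity alone supplies the centripetal force: Mg = Mv_top²/r, i.e. v_top² = gr.
With ω = v/R, the kinetic energy at speed v is ½(1+k)Mv² = (3/4)Mv².
Energy conservation from release (height h) to the top (height 2r): Mgh = Mg(2r) + (3/4)M·gr.
Thus h_min = 2r + (1+k)r/2 = r(2 + 1.5/2) = 0.364 × 2.75 ≈ 1.00 m.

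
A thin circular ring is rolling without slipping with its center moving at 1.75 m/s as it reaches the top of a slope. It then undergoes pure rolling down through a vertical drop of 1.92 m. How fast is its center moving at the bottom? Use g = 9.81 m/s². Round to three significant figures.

v ≈ 4.68 m/s

With I = MR², the ratio k = I/(MR²) is 1.
Pure rolling means v = ωR; then KE = ½Mv² + ½I(v/R)² = ½(1+k)Mv² = Mv².
Conserving energy between top and bottom: Mv² = Mv₀² + Mgh, hence v² = v₀² + 2gh/(1+k).
v = √(1.75² + 2×9.81×1.92/2) = √21.9 ≈ 4.68 m/s.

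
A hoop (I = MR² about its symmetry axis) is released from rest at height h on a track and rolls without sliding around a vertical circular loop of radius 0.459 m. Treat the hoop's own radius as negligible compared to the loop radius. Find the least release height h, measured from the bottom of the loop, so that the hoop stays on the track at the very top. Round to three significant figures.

h_min ≈ 1.38 m

The moment of inertia is MR², giving k ≡ I/(MR²) = 1.
At the top of the loop, the minimum-contact condition is Mg = Mv_top²/r, so v_top² = gr.
With ω = v/R, the kinetic energy at speed v is ½(1+k)Mv² = Mv².
Energy conservation from release (height h) to the top (height 2r): Mgh = Mg(2r) + M·gr.
Thus h_min = 2r + (1+k)r/2 = r(2 + 2/2) = 0.459 × 3 ≈ 1.38 m.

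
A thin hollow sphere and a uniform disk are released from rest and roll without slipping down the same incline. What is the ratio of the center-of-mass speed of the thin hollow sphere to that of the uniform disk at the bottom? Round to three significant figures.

v_ratio ≈ 0.949

Each satisfies Mgh = ½(1+k)Mv² with k = I/(MR²), so v ∝ 1/√(1+k).
For the thin hollow sphere k = 2/3; for the uniform disk k = 0.5.
v₁/v₂ = √((1+k₂)/(1+k₁)) = √(1.5/1.667) ≈ 0.949.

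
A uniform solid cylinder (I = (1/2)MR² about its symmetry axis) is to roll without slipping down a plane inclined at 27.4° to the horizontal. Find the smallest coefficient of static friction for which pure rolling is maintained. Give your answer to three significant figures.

The moment of inertia is (1/2)MR², giving k ≡ I/(MR²) = 0.5.
Along the incline Mg sinθ − f = Ma, and torque about the center fR = Iα = kMR²(a/R) gives f = kMa.
These give a = g sinθ/(1+k) and the required friction f = kMg sinθ/(1+k).
The normal force is N = Mg cosθ, so μ_min = f/N = k tanθ/(1+k).
μ_min = 0.5 × tan27.4° / 1.5 ≈ 0.173.

μ_min ≈ 0.173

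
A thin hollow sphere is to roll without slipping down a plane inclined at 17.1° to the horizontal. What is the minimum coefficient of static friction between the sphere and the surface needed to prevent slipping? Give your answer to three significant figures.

For this body I = (2/3)MR², i.e. k = I/(MR²) = 2/3.
Along the incline Mg sinθ − f = Ma, and torque about the center fR = Iα = kMR²(a/R) gives f = kMa.
These give a = g sinθ/(1+k) and the required friction f = kMg sinθ/(1+k).
The normal force is N = Mg cosθ, so μ_min = f/N = k tanθ/(1+k).
μ_min = (2/3) × tan17.1° / 1.667 ≈ 0.123.

μ_min ≈ 0.123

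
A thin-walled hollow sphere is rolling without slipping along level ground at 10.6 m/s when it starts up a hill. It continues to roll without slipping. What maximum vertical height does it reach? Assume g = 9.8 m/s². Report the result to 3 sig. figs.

The moment of inertia is (2/3)MR², giving k ≡ I/(MR²) = 2/3.
Rolling without slipping gives ω = v/R, so the total kinetic energy is ½Mv² + ½Iω² = ½(1+k)Mv² = (5/6)Mv².
At the top the kinetic energy is zero, so (5/6)Mv₀² = Mgh.
Thus h = (1+k)v₀²/(2g) = 1.667 × 10.6² / (2 × 9.8) ≈ 9.55 m.

h ≈ 9.55 m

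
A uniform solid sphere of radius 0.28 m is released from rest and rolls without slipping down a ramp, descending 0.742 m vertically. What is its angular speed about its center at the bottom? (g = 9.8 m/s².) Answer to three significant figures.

For this body I = (2/5)MR², i.e. k = I/(MR²) = 0.4.
Since it rolls without slipping, ω = v/R and KE = ½Mv² + ½Iω² = ½(1+k)Mv² = (7/10)Mv².
Energy conservation Mgh = ½(1+k)Mv² gives v = √(2gh/(1+k)) = √(2 × 9.8 × 0.742 / 1.4) = 3.223 m/s.
Then ω = v/R = 3.223 / 0.28 ≈ 11.5 rad/s.

ω ≈ 11.5 rad/s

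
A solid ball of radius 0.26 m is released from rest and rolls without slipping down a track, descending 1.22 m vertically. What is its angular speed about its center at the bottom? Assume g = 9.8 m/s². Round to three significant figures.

The moment of inertia is (2/5)MR², giving k ≡ I/(MR²) = 0.4.
The rolling condition ω = v/R makes the rotational term ½I(v/R)² = ½kMv², so KE_total = ½(1+k)Mv² = (7/10)Mv².
Energy conservation Mgh = ½(1+k)Mv² gives v = √(2gh/(1+k)) = √(2 × 9.8 × 1.22 / 1.4) = 4.133 m/s.
Then ω = v/R = 4.133 / 0.26 ≈ 15.9 rad/s.

ω ≈ 15.9 rad/s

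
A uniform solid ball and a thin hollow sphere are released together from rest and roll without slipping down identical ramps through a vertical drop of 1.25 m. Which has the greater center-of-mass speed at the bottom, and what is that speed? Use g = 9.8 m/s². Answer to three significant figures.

the uniform solid ball, at v ≈ 4.18 m/s

For rolling without slipping, Mgh = ½(1+k)Mv² where k = I/(MR²), so v = √(2gh/(1+k)).
Uniform solid ball: k = 0.4, giving v = √(2×9.8×1.25/1.4) = 4.183 m/s.
Thin hollow sphere: k = 2/3, giving v = √(2×9.8×1.25/1.667) = 3.834 m/s.
The smaller k wins: the uniform solid ball, at ≈ 4.18 m/s.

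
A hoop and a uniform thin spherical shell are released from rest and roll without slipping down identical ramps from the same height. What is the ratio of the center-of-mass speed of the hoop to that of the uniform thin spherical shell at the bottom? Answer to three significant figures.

Each satisfies Mgh = ½(1+k)Mv² with k = I/(MR²), so v ∝ 1/√(1+k).
For the hoop k = 1; for the uniform thin spherical shell k = 2/3.
v₁/v₂ = √((1+k₂)/(1+k₁)) = √(1.667/2) ≈ 0.913.

v_ratio ≈ 0.913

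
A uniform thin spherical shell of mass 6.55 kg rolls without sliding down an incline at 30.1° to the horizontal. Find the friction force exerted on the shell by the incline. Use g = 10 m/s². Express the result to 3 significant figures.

f ≈ 13.1 N

With I = (2/3)MR², the ratio k = I/(MR²) is 2/3.
Along the incline Mg sinθ − f = Ma, and torque about the center fR = Iα = kMR²(a/R) gives f = kMa.
Combining, a = g sinθ/(1+k) and f = kMa = kMg sinθ/(1+k).
f = (2/3) × 6.55 × 10 × sin30.1° / 1.667 ≈ 13.1 N.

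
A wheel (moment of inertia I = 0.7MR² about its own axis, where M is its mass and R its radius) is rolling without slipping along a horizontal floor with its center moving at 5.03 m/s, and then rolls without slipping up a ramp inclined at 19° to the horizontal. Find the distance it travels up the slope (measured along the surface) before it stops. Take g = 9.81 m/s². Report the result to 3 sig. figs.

d ≈ 6.73 m

Here I = 0.7MR², so the shape factor k = I/(MR²) = 0.7.
Since it rolls without slipping, ω = v/R and KE = ½Mv² + ½Iω² = ½(1+k)Mv² = (17/20)Mv².
Setting this equal to Mgh gives the vertical rise h = (1+k)v₀²/(2g) = 1.7×5.03²/(2×9.81) = 2.192 m.
Along the incline, d = h/sinθ = 2.192/sin19° ≈ 6.73 m.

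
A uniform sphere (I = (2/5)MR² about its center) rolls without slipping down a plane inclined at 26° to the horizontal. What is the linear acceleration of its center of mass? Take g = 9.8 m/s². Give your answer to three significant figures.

The moment of inertia is (2/5)MR², giving k ≡ I/(MR²) = 0.4.
Along the incline Mg sinθ − f = Ma, and torque about the center fR = Iα = kMR²(a/R) gives f = kMa.
Eliminating f: Mg sinθ = (1+k)Ma, so a = g sinθ/(1+k) = 9.8 × sin26° / 1.4 ≈ 3.07 m/s².

a ≈ 3.07 m/s²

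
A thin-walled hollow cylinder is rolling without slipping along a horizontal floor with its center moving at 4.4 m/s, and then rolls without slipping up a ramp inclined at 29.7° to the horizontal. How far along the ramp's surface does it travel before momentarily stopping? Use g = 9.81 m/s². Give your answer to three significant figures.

d ≈ 3.98 m

For this body I = MR², i.e. k = I/(MR²) = 1.
Pure rolling means v = ωR; then KE = ½Mv² + ½I(v/R)² = ½(1+k)Mv² = Mv².
Setting this equal to Mgh gives the vertical rise h = (1+k)v₀²/(2g) = 2×4.4²/(2×9.81) = 1.973 m.
The distance along the slope is d = h/sinθ = 1.973/sin29.7° ≈ 3.98 m.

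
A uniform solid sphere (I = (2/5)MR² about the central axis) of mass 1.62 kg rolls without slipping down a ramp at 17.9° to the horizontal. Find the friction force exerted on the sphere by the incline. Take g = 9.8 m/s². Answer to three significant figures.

For this body I = (2/5)MR², i.e. k = I/(MR²) = 0.4.
Newton's second law down the slope: Mg sinθ − f = Ma. The torque equation fR = Iα (with α = a/R) gives f = kMa.
Combining, a = g sinθ/(1+k) and f = kMa = kMg sinθ/(1+k).
f = 0.4 × 1.62 × 9.8 × sin17.9° / 1.4 ≈ 1.39 N.

f ≈ 1.39 N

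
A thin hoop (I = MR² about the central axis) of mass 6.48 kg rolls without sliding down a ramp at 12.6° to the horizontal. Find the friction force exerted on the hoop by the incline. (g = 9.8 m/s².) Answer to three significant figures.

f ≈ 6.93 N

Here I = MR², so the shape factor k = I/(MR²) = 1.
Along the incline Mg sinθ − f = Ma, and torque about the center fR = Iα = kMR²(a/R) gives f = kMa.
Combining, a = g sinθ/(1+k) and f = kMa = kMg sinθ/(1+k).
f = 1 × 6.48 × 9.8 × sin12.6° / 2 ≈ 6.93 N.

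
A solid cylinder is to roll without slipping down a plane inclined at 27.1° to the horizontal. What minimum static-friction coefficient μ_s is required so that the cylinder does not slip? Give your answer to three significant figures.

μ_min ≈ 0.171

For this body I = (1/2)MR², i.e. k = I/(MR²) = 0.5.
Newton's second law down the slope: Mg sinθ − f = Ma. The torque equation fR = Iα (with α = a/R) gives f = kMa.
These give a = g sinθ/(1+k) and the required friction f = kMg sinθ/(1+k).
With N = Mg cosθ, the no-slip condition f ≤ μN gives μ_min = f/N = k tanθ/(1+k).
μ_min = 0.5 × tan27.1° / 1.5 ≈ 0.171.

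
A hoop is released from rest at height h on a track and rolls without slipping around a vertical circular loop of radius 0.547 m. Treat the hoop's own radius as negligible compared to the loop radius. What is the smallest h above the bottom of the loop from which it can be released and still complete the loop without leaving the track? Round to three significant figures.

With I = MR², the ratio k = I/(MR²) is 1.
At the top, contact is just lost when gravity alone supplies the centripetal force: Mg = Mv_top²/r, i.e. v_top² = gr.
With ω = v/R, the kinetic energy at speed v is ½(1+k)Mv² = Mv².
Energy conservation from release (height h) to the top (height 2r): Mgh = Mg(2r) + M·gr.
Thus h_min = 2r + (1+k)r/2 = r(2 + 2/2) = 0.547 × 3 ≈ 1.64 m.

h_min ≈ 1.64 m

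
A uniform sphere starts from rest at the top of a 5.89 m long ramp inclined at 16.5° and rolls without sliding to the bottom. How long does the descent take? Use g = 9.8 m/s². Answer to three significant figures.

The moment of inertia is (2/5)MR², giving k ≡ I/(MR²) = 0.4.
Along the incline Mg sinθ − f = Ma, and torque about the center fR = Iα = kMR²(a/R) gives f = kMa.
Hence a = g sinθ/(1+k) = 9.8×sin16.5°/1.4 = 1.988 m/s².
With constant a from rest, t = √(2L/a) = √(2·5.89/1.988) ≈ 2.43 s.

t ≈ 2.43 s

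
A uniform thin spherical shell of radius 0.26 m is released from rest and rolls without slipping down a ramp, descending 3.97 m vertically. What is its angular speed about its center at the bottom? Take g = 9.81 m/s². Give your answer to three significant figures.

Here I = (2/3)MR², so the shape factor k = I/(MR²) = 2/3.
Since it rolls without slipping, ω = v/R and KE = ½Mv² + ½Iω² = ½(1+k)Mv² = (5/6)Mv².
Energy conservation Mgh = ½(1+k)Mv² gives v = √(2gh/(1+k)) = √(2 × 9.81 × 3.97 / 1.667) = 6.836 m/s.
The angular speed follows from ω = v/R = 6.836/0.26 ≈ 26.3 rad/s.

ω ≈ 26.3 rad/s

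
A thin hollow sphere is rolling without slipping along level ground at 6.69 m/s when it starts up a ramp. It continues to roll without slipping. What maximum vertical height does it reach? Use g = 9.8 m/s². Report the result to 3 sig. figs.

Here I = (2/3)MR², so the shape factor k = I/(MR²) = 2/3.
Since it rolls without slipping, ω = v/R and KE = ½Mv² + ½Iω² = ½(1+k)Mv² = (5/6)Mv².
All of this converts to potential energy at the highest point: (5/6)Mv₀² = Mgh.
Thus h = (1+k)v₀²/(2g) = 1.667 × 6.69² / (2 × 9.8) ≈ 3.81 m.

h ≈ 3.81 m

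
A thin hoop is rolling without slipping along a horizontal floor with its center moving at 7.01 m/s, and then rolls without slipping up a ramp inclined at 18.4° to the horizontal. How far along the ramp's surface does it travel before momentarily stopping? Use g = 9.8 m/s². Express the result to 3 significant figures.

d ≈ 15.9 m

Here I = MR², so the shape factor k = I/(MR²) = 1.
The rolling condition ω = v/R makes the rotational term ½I(v/R)² = ½kMv², so KE_total = ½(1+k)Mv² = Mv².
Setting this equal to Mgh gives the vertical rise h = (1+k)v₀²/(2g) = 2×7.01²/(2×9.8) = 5.014 m.
Along the incline, d = h/sinθ = 5.014/sin18.4° ≈ 15.9 m.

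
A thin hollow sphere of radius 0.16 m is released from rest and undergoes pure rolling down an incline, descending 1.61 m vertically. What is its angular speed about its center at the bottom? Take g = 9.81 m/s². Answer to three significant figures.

ω ≈ 27.2 rad/s

With I = (2/3)MR², the ratio k = I/(MR²) is 2/3.
The rolling condition ω = v/R makes the rotational term ½I(v/R)² = ½kMv², so KE_total = ½(1+k)Mv² = (5/6)Mv².
Energy conservation Mgh = ½(1+k)Mv² gives v = √(2gh/(1+k)) = √(2 × 9.81 × 1.61 / 1.667) = 4.353 m/s.
The angular speed follows from ω = v/R = 4.353/0.16 ≈ 27.2 rad/s.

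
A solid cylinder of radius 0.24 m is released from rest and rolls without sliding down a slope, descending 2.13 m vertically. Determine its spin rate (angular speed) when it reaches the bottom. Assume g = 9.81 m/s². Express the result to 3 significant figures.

ω ≈ 22.0 rad/s

The moment of inertia is (1/2)MR², giving k ≡ I/(MR²) = 0.5.
Rolling without slipping gives ω = v/R, so the total kinetic energy is ½Mv² + ½Iω² = ½(1+k)Mv² = (3/4)Mv².
Energy conservation Mgh = ½(1+k)Mv² gives v = √(2gh/(1+k)) = √(2 × 9.81 × 2.13 / 1.5) = 5.278 m/s.
Then ω = v/R = 5.278 / 0.24 ≈ 22.0 rad/s.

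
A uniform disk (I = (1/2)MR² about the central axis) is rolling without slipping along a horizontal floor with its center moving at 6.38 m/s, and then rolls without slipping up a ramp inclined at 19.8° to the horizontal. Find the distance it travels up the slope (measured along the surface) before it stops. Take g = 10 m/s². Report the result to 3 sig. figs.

Here I = (1/2)MR², so the shape factor k = I/(MR²) = 0.5.
The rolling condition ω = v/R makes the rotational term ½I(v/R)² = ½kMv², so KE_total = ½(1+k)Mv² = (3/4)Mv².
Setting this equal to Mgh gives the vertical rise h = (1+k)v₀²/(2g) = 1.5×6.38²/(2×10) = 3.053 m.
The distance along the slope is d = h/sinθ = 3.053/sin19.8° ≈ 9.01 m.

d ≈ 9.01 m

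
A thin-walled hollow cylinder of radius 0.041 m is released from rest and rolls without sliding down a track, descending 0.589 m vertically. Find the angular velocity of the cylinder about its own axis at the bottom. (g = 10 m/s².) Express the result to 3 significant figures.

Here I = MR², so the shape factor k = I/(MR²) = 1.
Rolling without slipping gives ω = v/R, so the total kinetic energy is ½Mv² + ½Iω² = ½(1+k)Mv² = Mv².
Energy conservation Mgh = ½(1+k)Mv² gives v = √(2gh/(1+k)) = √(2 × 10 × 0.589 / 2) = 2.427 m/s.
The angular speed follows from ω = v/R = 2.427/0.041 ≈ 59.2 rad/s.

ω ≈ 59.2 rad/s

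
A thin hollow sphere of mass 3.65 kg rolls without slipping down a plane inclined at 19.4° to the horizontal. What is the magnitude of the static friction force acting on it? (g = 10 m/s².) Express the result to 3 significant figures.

f ≈ 4.85 N

With I = (2/3)MR², the ratio k = I/(MR²) is 2/3.
Newton's second law down the slope: Mg sinθ − f = Ma. The torque equation fR = Iα (with α = a/R) gives f = kMa.
Combining, a = g sinθ/(1+k) and f = kMa = kMg sinθ/(1+k).
f = (2/3) × 3.65 × 10 × sin19.4° / 1.667 ≈ 4.85 N.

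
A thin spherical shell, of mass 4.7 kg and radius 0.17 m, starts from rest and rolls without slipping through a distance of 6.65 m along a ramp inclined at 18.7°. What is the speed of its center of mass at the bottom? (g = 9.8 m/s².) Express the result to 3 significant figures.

For this body I = (2/3)MR², i.e. k = I/(MR²) = 2/3.
Rolling without slipping gives ω = v/R, so the total kinetic energy is ½Mv² + ½Iω² = ½(1+k)Mv² = (5/6)Mv².
The vertical drop is h = L sinθ = 6.65 × sin18.7° = 2.132 m.
Setting Mgh = (5/6)Mv² gives v = √(2gh/(1+k)) = √(2·9.8·2.132/1.667) ≈ 5.01 m/s.

v ≈ 5.01 m/s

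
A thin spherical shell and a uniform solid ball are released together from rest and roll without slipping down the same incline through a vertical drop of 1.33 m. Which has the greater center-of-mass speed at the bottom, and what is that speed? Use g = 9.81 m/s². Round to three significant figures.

For rolling without slipping, Mgh = ½(1+k)Mv² where k = I/(MR²), so v = √(2gh/(1+k)).
Thin spherical shell: k = 2/3, giving v = √(2×9.81×1.33/1.667) = 3.957 m/s.
Uniform solid ball: k = 0.4, giving v = √(2×9.81×1.33/1.4) = 4.317 m/s.
The smaller k wins: the uniform solid ball, at ≈ 4.32 m/s.

the uniform solid ball, at v ≈ 4.32 m/s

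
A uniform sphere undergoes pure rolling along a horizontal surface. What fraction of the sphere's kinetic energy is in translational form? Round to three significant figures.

Here I = (2/5)MR², so the shape factor k = I/(MR²) = 0.4.
With ω = v/R, KE_trans = ½Mv² and KE_rot = ½Iω² = ½kMv², so KE_total = ½(1+k)Mv².
The translational fraction is therefore 1/(1+k) = 1/1.4 ≈ 0.714.

fraction ≈ 0.714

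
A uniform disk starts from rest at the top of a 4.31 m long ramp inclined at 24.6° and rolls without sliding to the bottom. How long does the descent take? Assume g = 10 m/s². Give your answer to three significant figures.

t ≈ 1.76 s

Here I = (1/2)MR², so the shape factor k = I/(MR²) = 0.5.
Translational: Mg sinθ − f = Ma. Rotational about the CM: fR = Iα = kMRa, so f = kMa.
Hence a = g sinθ/(1+k) = 10×sin24.6°/1.5 = 2.775 m/s².
Starting from rest, L = ½at², so t = √(2L/a) = √(2×4.31/2.775) ≈ 1.76 s.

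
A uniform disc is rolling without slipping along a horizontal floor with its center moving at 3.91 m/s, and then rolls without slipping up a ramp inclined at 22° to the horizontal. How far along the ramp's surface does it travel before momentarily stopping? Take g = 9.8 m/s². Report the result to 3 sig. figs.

d ≈ 3.12 m

For this body I = (1/2)MR², i.e. k = I/(MR²) = 0.5.
Since it rolls without slipping, ω = v/R and KE = ½Mv² + ½Iω² = ½(1+k)Mv² = (3/4)Mv².
Setting this equal to Mgh gives the vertical rise h = (1+k)v₀²/(2g) = 1.5×3.91²/(2×9.8) = 1.17 m.
The distance along the slope is d = h/sinθ = 1.17/sin22° ≈ 3.12 m.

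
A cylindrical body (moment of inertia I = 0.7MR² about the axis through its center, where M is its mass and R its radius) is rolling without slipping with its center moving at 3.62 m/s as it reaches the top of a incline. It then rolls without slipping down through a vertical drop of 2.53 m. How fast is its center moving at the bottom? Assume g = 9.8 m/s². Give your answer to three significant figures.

v ≈ 6.50 m/s

The moment of inertia is 0.7MR², giving k ≡ I/(MR²) = 0.7.
The rolling condition ω = v/R makes the rotational term ½I(v/R)² = ½kMv², so KE_total = ½(1+k)Mv² = (17/20)Mv².
Conserving energy between top and bottom: (17/20)Mv² = (17/20)Mv₀² + Mgh, hence v² = v₀² + 2gh/(1+k).
v = √(3.62² + 2×9.8×2.53/1.7) = √42.27 ≈ 6.50 m/s.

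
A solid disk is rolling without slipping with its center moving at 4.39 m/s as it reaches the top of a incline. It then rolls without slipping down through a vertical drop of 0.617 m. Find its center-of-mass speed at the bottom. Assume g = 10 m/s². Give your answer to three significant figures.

v ≈ 5.24 m/s

The moment of inertia is (1/2)MR², giving k ≡ I/(MR²) = 0.5.
Pure rolling means v = ωR; then KE = ½Mv² + ½I(v/R)² = ½(1+k)Mv² = (3/4)Mv².
Conserving energy between top and bottom: (3/4)Mv² = (3/4)Mv₀² + Mgh, hence v² = v₀² + 2gh/(1+k).
v = √(4.39² + 2×10×0.617/1.5) = √27.5 ≈ 5.24 m/s.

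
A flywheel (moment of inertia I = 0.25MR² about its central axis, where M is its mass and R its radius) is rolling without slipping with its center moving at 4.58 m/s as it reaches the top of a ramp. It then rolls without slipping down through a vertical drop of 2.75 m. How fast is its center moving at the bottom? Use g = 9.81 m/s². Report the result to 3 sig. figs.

Here I = 0.25MR², so the shape factor k = I/(MR²) = 0.25.
Since it rolls without slipping, ω = v/R and KE = ½Mv² + ½Iω² = ½(1+k)Mv² = (5/8)Mv².
Conserving energy between top and bottom: (5/8)Mv² = (5/8)Mv₀² + Mgh, hence v² = v₀² + 2gh/(1+k).
v = √(4.58² + 2×9.81×2.75/1.25) = √64.14 ≈ 8.01 m/s.

v ≈ 8.01 m/s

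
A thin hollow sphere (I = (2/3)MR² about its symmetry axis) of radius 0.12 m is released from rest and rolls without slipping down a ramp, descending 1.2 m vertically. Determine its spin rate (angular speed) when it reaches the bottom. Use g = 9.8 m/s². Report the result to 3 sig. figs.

ω ≈ 31.3 rad/s

Here I = (2/3)MR², so the shape factor k = I/(MR²) = 2/3.
Pure rolling means v = ωR; then KE = ½Mv² + ½I(v/R)² = ½(1+k)Mv² = (5/6)Mv².
Energy conservation Mgh = ½(1+k)Mv² gives v = √(2gh/(1+k)) = √(2 × 9.8 × 1.2 / 1.667) = 3.757 m/s.
Then ω = v/R = 3.757 / 0.12 ≈ 31.3 rad/s.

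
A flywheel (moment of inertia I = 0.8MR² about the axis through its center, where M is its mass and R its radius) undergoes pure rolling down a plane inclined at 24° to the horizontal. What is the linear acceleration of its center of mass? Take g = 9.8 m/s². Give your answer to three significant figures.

With I = 0.8MR², the ratio k = I/(MR²) is 0.8.
Translational: Mg sinθ − f = Ma. Rotational about the CM: fR = Iα = kMRa, so f = kMa.
Eliminating f: Mg sinθ = (1+k)Ma, so a = g sinθ/(1+k) = 9.8 × sin24° / 1.8 ≈ 2.21 m/s².

a ≈ 2.21 m/s²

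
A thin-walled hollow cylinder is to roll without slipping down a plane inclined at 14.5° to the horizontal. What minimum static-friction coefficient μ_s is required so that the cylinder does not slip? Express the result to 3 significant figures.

For this body I = MR², i.e. k = I/(MR²) = 1.
Newton's second law down the slope: Mg sinθ − f = Ma. The torque equation fR = Iα (with α = a/R) gives f = kMa.
These give a = g sinθ/(1+k) and the required friction f = kMg sinθ/(1+k).
The normal force is N = Mg cosθ, so μ_min = f/N = k tanθ/(1+k).
μ_min = 1 × tan14.5° / 2 ≈ 0.129.

μ_min ≈ 0.129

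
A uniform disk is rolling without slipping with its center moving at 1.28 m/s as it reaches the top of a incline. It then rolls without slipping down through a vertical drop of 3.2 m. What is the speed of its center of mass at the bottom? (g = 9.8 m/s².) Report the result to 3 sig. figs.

v ≈ 6.59 m/s

With I = (1/2)MR², the ratio k = I/(MR²) is 0.5.
The rolling condition ω = v/R makes the rotational term ½I(v/R)² = ½kMv², so KE_total = ½(1+k)Mv² = (3/4)Mv².
Energy conservation: (3/4)Mv₀² + Mgh = (3/4)Mv², so v² = v₀² + 2gh/(1+k).
v = √(1.28² + 2×9.8×3.2/1.5) = √43.45 ≈ 6.59 m/s.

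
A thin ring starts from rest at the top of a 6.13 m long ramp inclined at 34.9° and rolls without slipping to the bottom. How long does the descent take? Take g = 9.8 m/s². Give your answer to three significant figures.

t ≈ 2.09 s

With I = MR², the ratio k = I/(MR²) is 1.
Along the incline Mg sinθ − f = Ma, and torque about the center fR = Iα = kMR²(a/R) gives f = kMa.
Hence a = g sinθ/(1+k) = 9.8×sin34.9°/2 = 2.804 m/s².
With constant a from rest, t = √(2L/a) = √(2·6.13/2.804) ≈ 2.09 s.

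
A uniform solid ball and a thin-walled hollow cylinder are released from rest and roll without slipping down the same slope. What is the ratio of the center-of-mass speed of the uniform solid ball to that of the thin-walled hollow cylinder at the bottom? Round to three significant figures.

Each satisfies Mgh = ½(1+k)Mv² with k = I/(MR²), so v ∝ 1/√(1+k).
For the uniform solid ball k = 0.4; for the thin-walled hollow cylinder k = 1.
v₁/v₂ = √((1+k₂)/(1+k₁)) = √(2/1.4) ≈ 1.20.

v_ratio ≈ 1.20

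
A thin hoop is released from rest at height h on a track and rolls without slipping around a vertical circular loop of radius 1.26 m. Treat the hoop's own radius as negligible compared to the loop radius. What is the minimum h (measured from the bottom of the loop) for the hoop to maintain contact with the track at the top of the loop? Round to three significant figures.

The moment of inertia is MR², giving k ≡ I/(MR²) = 1.
At the top of the loop, the minimum-contact condition is Mg = Mv_top²/r, so v_top² = gr.
With ω = v/R, the kinetic energy at speed v is ½(1+k)Mv² = Mv².
Energy conservation from release (height h) to the top (height 2r): Mgh = Mg(2r) + M·gr.
Thus h_min = 2r + (1+k)r/2 = r(2 + 2/2) = 1.26 × 3 ≈ 3.78 m.

h_min ≈ 3.78 m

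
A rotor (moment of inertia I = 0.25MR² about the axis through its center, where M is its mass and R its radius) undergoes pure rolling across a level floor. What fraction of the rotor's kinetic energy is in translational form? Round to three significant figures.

With I = 0.25MR², the ratio k = I/(MR²) is 0.25.
Since ω = v/R, the translational part is ½Mv² and the rotational part is ½I(v/R)² = ½kMv²; the total is ½(1+k)Mv².
The translational fraction is therefore 1/(1+k) = 1/1.25 ≈ 0.800.

fraction ≈ 0.800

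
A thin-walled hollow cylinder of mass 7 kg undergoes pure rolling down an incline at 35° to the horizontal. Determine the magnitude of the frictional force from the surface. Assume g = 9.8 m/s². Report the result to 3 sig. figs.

f ≈ 19.7 N

Here I = MR², so the shape factor k = I/(MR²) = 1.
Translational: Mg sinθ − f = Ma. Rotational about the CM: fR = Iα = kMRa, so f = kMa.
Combining, a = g sinθ/(1+k) and f = kMa = kMg sinθ/(1+k).
f = 1 × 7 × 9.8 × sin35° / 2 ≈ 19.7 N.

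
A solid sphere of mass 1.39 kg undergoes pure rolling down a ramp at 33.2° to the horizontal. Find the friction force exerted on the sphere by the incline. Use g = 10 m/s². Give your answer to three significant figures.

Here I = (2/5)MR², so the shape factor k = I/(MR²) = 0.4.
Along the incline Mg sinθ − f = Ma, and torque about the center fR = Iα = kMR²(a/R) gives f = kMa.
Combining, a = g sinθ/(1+k) and f = kMa = kMg sinθ/(1+k).
f = 0.4 × 1.39 × 10 × sin33.2° / 1.4 ≈ 2.17 N.

f ≈ 2.17 N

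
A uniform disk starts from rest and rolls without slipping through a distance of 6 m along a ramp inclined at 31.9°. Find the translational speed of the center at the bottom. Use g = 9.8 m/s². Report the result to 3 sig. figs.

v ≈ 6.44 m/s

For this body I = (1/2)MR², i.e. k = I/(MR²) = 0.5.
Pure rolling means v = ωR; then KE = ½Mv² + ½I(v/R)² = ½(1+k)Mv² = (3/4)Mv².
The vertical drop is h = L sinθ = 6 × sin31.9° = 3.171 m.
Setting Mgh = (3/4)Mv² gives v = √(2gh/(1+k)) = √(2·9.8·3.171/1.5) ≈ 6.44 m/s.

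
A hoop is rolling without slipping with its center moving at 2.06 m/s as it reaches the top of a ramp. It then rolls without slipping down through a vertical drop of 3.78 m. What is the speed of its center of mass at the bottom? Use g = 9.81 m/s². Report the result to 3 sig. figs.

Here I = MR², so the shape factor k = I/(MR²) = 1.
Pure rolling means v = ωR; then KE = ½Mv² + ½I(v/R)² = ½(1+k)Mv² = Mv².
Conserving energy between top and bottom: Mv² = Mv₀² + Mgh, hence v² = v₀² + 2gh/(1+k).
v = √(2.06² + 2×9.81×3.78/2) = √41.33 ≈ 6.43 m/s.

v ≈ 6.43 m/s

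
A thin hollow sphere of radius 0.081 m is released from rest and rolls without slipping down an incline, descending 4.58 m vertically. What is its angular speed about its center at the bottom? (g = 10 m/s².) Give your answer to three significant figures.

For this body I = (2/3)MR², i.e. k = I/(MR²) = 2/3.
Rolling without slipping gives ω = v/R, so the total kinetic energy is ½Mv² + ½Iω² = ½(1+k)Mv² = (5/6)Mv².
Energy conservation Mgh = ½(1+k)Mv² gives v = √(2gh/(1+k)) = √(2 × 10 × 4.58 / 1.667) = 7.414 m/s.
Then ω = v/R = 7.414 / 0.081 ≈ 91.5 rad/s.

ω ≈ 91.5 rad/s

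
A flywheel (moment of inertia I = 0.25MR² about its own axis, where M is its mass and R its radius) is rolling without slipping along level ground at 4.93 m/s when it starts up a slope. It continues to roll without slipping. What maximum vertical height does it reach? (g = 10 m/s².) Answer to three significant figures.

The moment of inertia is 0.25MR², giving k ≡ I/(MR²) = 0.25.
Since it rolls without slipping, ω = v/R and KE = ½Mv² + ½Iω² = ½(1+k)Mv² = (5/8)Mv².
At the top the kinetic energy is zero, so (5/8)Mv₀² = Mgh.
Thus h = (1+k)v₀²/(2g) = 1.25 × 4.93² / (2 × 10) ≈ 1.52 m.

h ≈ 1.52 m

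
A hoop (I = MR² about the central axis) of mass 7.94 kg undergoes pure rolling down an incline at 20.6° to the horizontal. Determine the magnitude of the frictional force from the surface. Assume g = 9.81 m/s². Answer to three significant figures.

f ≈ 13.7 N

For this body I = MR², i.e. k = I/(MR²) = 1.
Newton's second law down the slope: Mg sinθ − f = Ma. The torque equation fR = Iα (with α = a/R) gives f = kMa.
Combining, a = g sinθ/(1+k) and f = kMa = kMg sinθ/(1+k).
f = 1 × 7.94 × 9.81 × sin20.6° / 2 ≈ 13.7 N.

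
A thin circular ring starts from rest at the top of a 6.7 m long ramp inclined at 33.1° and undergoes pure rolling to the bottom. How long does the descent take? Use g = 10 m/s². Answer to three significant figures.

Here I = MR², so the shape factor k = I/(MR²) = 1.
Translational: Mg sinθ − f = Ma. Rotational about the CM: fR = Iα = kMRa, so f = kMa.
Hence a = g sinθ/(1+k) = 10×sin33.1°/2 = 2.731 m/s².
With constant a from rest, t = √(2L/a) = √(2·6.7/2.731) ≈ 2.22 s.

t ≈ 2.22 s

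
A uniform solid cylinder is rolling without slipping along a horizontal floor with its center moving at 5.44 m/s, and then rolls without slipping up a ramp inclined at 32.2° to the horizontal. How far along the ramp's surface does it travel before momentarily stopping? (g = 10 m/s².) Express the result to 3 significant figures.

d ≈ 4.17 m

For this body I = (1/2)MR², i.e. k = I/(MR²) = 0.5.
Since it rolls without slipping, ω = v/R and KE = ½Mv² + ½Iω² = ½(1+k)Mv² = (3/4)Mv².
Setting this equal to Mgh gives the vertical rise h = (1+k)v₀²/(2g) = 1.5×5.44²/(2×10) = 2.22 m.
The distance along the slope is d = h/sinθ = 2.22/sin32.2° ≈ 4.17 m.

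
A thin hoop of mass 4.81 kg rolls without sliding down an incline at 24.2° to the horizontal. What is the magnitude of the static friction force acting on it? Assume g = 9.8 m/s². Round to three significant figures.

f ≈ 9.66 N

The moment of inertia is MR², giving k ≡ I/(MR²) = 1.
Along the incline Mg sinθ − f = Ma, and torque about the center fR = Iα = kMR²(a/R) gives f = kMa.
Combining, a = g sinθ/(1+k) and f = kMa = kMg sinθ/(1+k).
f = 1 × 4.81 × 9.8 × sin24.2° / 2 ≈ 9.66 N.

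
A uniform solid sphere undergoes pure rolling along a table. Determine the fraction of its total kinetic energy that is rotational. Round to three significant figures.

fraction ≈ 0.286

The moment of inertia is (2/5)MR², giving k ≡ I/(MR²) = 0.4.
With ω = v/R, KE_trans = ½Mv² and KE_rot = ½Iω² = ½kMv², so KE_total = ½(1+k)Mv².
The rotational fraction is therefore k/(1+k) = 0.4/1.4 ≈ 0.286.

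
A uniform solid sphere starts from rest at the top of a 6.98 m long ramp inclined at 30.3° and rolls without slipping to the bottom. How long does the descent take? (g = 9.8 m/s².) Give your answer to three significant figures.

Here I = (2/5)MR², so the shape factor k = I/(MR²) = 0.4.
Translational: Mg sinθ − f = Ma. Rotational about the CM: fR = Iα = kMRa, so f = kMa.
Hence a = g sinθ/(1+k) = 9.8×sin30.3°/1.4 = 3.532 m/s².
With constant a from rest, t = √(2L/a) = √(2·6.98/3.532) ≈ 1.99 s.

t ≈ 1.99 s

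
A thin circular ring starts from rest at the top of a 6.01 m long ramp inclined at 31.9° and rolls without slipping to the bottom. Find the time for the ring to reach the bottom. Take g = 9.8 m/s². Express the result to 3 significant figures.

The moment of inertia is MR², giving k ≡ I/(MR²) = 1.
Newton's second law down the slope: Mg sinθ − f = Ma. The torque equation fR = Iα (with α = a/R) gives f = kMa.
Hence a = g sinθ/(1+k) = 9.8×sin31.9°/2 = 2.589 m/s².
With constant a from rest, t = √(2L/a) = √(2·6.01/2.589) ≈ 2.15 s.

t ≈ 2.15 s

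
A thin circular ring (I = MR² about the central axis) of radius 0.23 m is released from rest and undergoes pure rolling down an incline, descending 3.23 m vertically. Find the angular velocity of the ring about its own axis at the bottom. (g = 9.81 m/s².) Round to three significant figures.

The moment of inertia is MR², giving k ≡ I/(MR²) = 1.
Since it rolls without slipping, ω = v/R and KE = ½Mv² + ½Iω² = ½(1+k)Mv² = Mv².
Energy conservation Mgh = ½(1+k)Mv² gives v = √(2gh/(1+k)) = √(2 × 9.81 × 3.23 / 2) = 5.629 m/s.
The angular speed follows from ω = v/R = 5.629/0.23 ≈ 24.5 rad/s.

ω ≈ 24.5 rad/s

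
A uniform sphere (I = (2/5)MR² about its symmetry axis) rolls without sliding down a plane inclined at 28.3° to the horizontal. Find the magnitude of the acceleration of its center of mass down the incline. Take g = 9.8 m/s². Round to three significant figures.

Here I = (2/5)MR², so the shape factor k = I/(MR²) = 0.4.
Newton's second law down the slope: Mg sinθ − f = Ma. The torque equation fR = Iα (with α = a/R) gives f = kMa.
Eliminating f: Mg sinθ = (1+k)Ma, so a = g sinθ/(1+k) = 9.8 × sin28.3° / 1.4 ≈ 3.32 m/s².

a ≈ 3.32 m/s²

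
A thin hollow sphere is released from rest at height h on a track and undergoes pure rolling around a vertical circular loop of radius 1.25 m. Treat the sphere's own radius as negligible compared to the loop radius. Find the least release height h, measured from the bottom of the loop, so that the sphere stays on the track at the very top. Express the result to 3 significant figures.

The moment of inertia is (2/3)MR², giving k ≡ I/(MR²) = 2/3.
At the top of the loop, the minimum-contact condition is Mg = Mv_top²/r, so v_top² = gr.
With ω = v/R, the kinetic energy at speed v is ½(1+k)Mv² = (5/6)Mv².
Energy conservation from release (height h) to the top (height 2r): Mgh = Mg(2r) + (5/6)M·gr.
Thus h_min = 2r + (1+k)r/2 = r(2 + 1.667/2) = 1.25 × 2.833 ≈ 3.54 m.

h_min ≈ 3.54 m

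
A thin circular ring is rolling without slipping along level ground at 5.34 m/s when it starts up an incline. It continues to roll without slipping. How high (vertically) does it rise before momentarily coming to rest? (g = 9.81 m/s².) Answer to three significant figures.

For this body I = MR², i.e. k = I/(MR²) = 1.
The rolling condition ω = v/R makes the rotational term ½I(v/R)² = ½kMv², so KE_total = ½(1+k)Mv² = Mv².
At the top the kinetic energy is zero, so Mv₀² = Mgh.
Thus h = (1+k)v₀²/(2g) = 2 × 5.34² / (2 × 9.81) ≈ 2.91 m.

h ≈ 2.91 m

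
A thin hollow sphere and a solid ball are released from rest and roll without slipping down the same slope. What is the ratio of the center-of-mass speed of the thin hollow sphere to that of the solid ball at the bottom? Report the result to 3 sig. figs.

v_ratio ≈ 0.917

Each satisfies Mgh = ½(1+k)Mv² with k = I/(MR²), so v ∝ 1/√(1+k).
For the thin hollow sphere k = 2/3; for the solid ball k = 0.4.
v₁/v₂ = √((1+k₂)/(1+k₁)) = √(1.4/1.667) ≈ 0.917.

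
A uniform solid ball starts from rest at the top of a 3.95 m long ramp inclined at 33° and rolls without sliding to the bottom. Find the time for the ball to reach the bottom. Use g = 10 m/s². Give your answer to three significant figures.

t ≈ 1.43 s

For this body I = (2/5)MR², i.e. k = I/(MR²) = 0.4.
Along the incline Mg sinθ − f = Ma, and torque about the center fR = Iα = kMR²(a/R) gives f = kMa.
Hence a = g sinθ/(1+k) = 10×sin33°/1.4 = 3.89 m/s².
Starting from rest, L = ½at², so t = √(2L/a) = √(2×3.95/3.89) ≈ 1.43 s.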